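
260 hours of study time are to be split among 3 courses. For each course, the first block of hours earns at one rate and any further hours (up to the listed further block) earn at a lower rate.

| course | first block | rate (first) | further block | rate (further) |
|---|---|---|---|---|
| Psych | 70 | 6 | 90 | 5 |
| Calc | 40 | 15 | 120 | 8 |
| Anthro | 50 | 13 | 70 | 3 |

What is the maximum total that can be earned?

2510

Order all 6 blocks by rate: Calc/T1 15 > Anthro/T1 13 > Calc/T2 8 > Psych/T1 6 > Psych/T2 5 > Anthro/T2 3.
Calc/T1 (15): +40 ; 220 left.
Fill Anthro T1 block (50 at 13) ; 170 left.
Fill Calc T2 block (120 at 8) ; 50 left.
Psych/T1: +50 of 70 at 6; pool empty.
Total = 15×40 + 13×50 + 8×120 + 6×50 = 2510.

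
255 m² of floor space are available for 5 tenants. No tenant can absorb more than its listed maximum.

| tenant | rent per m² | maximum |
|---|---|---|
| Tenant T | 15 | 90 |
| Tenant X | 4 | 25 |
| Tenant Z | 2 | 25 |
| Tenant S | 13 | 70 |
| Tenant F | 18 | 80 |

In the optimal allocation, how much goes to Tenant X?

15

Highest rent per m² first: Tenant F 18 > Tenant T 15 > Tenant S 13 > Tenant X 4 > Tenant Z 2.
Tenant F takes 80 to reach its cap of 80 — 175 left.
Give Tenant T 90 to hit its cap of 90 — 85 left.
Tenant S takes 70 to reach its cap of 70 — 15 left.
Tenant X: +15 (room for 25) → 15. Pool exhausted.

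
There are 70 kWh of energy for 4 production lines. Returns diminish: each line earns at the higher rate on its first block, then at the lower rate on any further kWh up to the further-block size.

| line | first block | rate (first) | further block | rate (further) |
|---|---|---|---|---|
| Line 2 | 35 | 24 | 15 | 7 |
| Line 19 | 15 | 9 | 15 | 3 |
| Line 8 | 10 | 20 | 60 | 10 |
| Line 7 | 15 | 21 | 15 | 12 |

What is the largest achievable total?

1475

Rank every tier by rate: Line 2/T1 24 > Line 7/T1 21 > Line 8/T1 20 > Line 7/T2 12 > Line 8/T2 10 > Line 19/T1 9 > Line 2/T2 7 > Line 19/T2 3.
Line 2 T1 at 24: fill all 35 — 35 left.
Fill Line 7 T1 block (15 at 21) — 20 left.
Line 8 T1 at 20: fill all 10 — 10 left.
Line 7/T2: +10 of 15 at 12; pool empty.
Total = 24×35 + 21×15 + 20×10 + 12×10 = 1475.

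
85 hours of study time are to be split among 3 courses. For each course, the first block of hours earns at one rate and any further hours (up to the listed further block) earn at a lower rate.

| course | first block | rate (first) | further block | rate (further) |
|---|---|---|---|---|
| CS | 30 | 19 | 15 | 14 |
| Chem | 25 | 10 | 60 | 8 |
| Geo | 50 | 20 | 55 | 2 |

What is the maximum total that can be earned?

Treat each block as its own option and order by rate: Geo/tier1 20 > CS/tier1 19 > CS/tier2 14 > Chem/tier1 10 > Chem/tier2 8 > Geo/tier2 2.
Geo tier1 at 20: fill all 50 — 35 left.
Fill CS tier1 block (30 at 19) — 5 left.
CS tier2 at 14: only 5 left, fill 5.
Total = 20×50 + 19×30 + 14×5 = 1640.

1640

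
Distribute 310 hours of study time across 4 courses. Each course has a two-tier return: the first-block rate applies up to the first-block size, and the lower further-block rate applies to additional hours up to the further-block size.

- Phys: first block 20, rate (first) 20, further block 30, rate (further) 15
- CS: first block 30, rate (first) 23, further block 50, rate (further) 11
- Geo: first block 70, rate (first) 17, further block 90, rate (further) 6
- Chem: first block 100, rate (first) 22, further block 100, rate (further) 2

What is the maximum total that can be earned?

5540

Treat each block as its own option and order by rate: CS/first 23 > Chem/first 22 > Phys/first 20 > Geo/first 17 > Phys/second 15 > CS/second 11 > Geo/second 6 > Chem/second 2.
CS/first (23): +30 ; 280 left.
Fill Chem first block (100 at 22) ; 180 left.
Phys first at 20: fill all 20 ; 160 left.
Geo/first (17): +70 ; 90 left.
Fill Phys second block (30 at 15) ; 60 left.
Fill CS second block (50 at 11) ; 10 left.
Geo/second: +10 of 90 at 6; pool empty.
Total = 23×30 + 22×100 + 20×20 + 17×70 + 15×30 + 11×50 + 6×10 = 5540.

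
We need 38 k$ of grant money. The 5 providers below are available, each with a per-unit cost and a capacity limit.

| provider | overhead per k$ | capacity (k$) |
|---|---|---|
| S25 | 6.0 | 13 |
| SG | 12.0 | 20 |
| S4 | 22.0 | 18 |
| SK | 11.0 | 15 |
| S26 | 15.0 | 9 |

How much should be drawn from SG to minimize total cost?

Fill from the cheapest provider first.
Take 13 from S25 at 6.0 → need 25 more.
SK at 11.0: take all 15 k$ → 10 still needed.
Take 10 from SG at 12.0 to finish.
S26, S4: unused.

10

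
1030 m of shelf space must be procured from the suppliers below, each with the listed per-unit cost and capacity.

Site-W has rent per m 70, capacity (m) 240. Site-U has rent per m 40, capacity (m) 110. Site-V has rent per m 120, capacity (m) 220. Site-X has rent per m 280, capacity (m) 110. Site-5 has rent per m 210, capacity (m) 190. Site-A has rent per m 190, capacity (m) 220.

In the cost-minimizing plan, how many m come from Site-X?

50

Use suppliers in increasing cost order.
Site-U at 40: take all 110 m → 920 still needed.
Site-W (70): use full 240 → 680 m to go.
Site-V at 120: take all 220 m → 460 still needed.
Site-A at 190: take all 220 m → 240 still needed.
Take 190 from Site-5 at 210 → need 50 more.
Site-X at 280: take 50 of its 110 → requirement met.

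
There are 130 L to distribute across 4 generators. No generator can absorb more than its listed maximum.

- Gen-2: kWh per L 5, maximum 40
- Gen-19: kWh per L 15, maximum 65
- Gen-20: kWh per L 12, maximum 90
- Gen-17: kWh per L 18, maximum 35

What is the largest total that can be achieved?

1965

Order the generators by kWh per L: Gen-17 18 > Gen-19 15 > Gen-20 12 > Gen-2 5.
Give Gen-17 35 to hit its cap of 35 — 95 left.
Gen-19 takes 65 to reach its cap of 65 — 30 left.
Gen-20 has room for 90 but only 30 remain, so it gets 30.
Total = 15×65 + 12×30 + 18×35 = 1965.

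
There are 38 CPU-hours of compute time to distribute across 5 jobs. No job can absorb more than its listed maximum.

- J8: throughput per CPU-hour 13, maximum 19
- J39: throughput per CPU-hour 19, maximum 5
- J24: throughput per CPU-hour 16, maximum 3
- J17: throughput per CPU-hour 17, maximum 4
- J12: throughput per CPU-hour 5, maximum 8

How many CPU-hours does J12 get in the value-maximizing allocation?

Order the jobs by throughput per CPU-hour: J39 19 > J17 17 > J24 16 > J8 13 > J12 5.
J39: +5 to 5 (cap) ; 33 left.
Give J17 4 to hit its cap of 4 ; 29 left.
J24 takes 3 to reach its cap of 3 ; 26 left.
Give J8 19 to hit its cap of 19 ; 7 left.
Only 7 left; J12 takes them to reach 7.

7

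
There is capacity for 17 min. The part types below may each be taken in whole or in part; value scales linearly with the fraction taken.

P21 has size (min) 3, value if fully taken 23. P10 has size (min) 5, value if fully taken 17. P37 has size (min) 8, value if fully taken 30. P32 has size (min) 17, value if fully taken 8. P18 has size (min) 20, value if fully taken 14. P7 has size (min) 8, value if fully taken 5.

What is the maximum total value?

Best value per unit of size first: P21 23/3≈7.67, P37 30/8≈3.75, P10 17/5≈3.4, P18 14/20≈0.7, P7 5/8≈0.625, P32 8/17≈0.471.
Take all of P21 (3 min, value 23) ; 14 min left.
All 8 min of P37 fit (value 30) ; 6 remain.
All 5 min of P10 fit (value 17) ; 1 remain.
1 min left: a 1/20 share of P18 gives 14×1/20 = 0.7.
Total value = 70.7.

70.7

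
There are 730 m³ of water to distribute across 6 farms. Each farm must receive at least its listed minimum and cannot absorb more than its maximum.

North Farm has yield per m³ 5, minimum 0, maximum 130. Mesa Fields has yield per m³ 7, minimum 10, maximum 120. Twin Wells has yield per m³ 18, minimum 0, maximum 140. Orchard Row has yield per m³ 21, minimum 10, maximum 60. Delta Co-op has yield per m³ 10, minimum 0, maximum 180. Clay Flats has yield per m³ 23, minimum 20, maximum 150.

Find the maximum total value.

Meeting every minimum uses 0+10+0+10+0+20 = 40 m³, leaving 690.
Rank by yield per m³: Clay Flats 23 > Orchard Row 21 > Twin Wells 18 > Delta Co-op 10 > Mesa Fields 7 > North Farm 5.
Give Clay Flats 130 more to hit its cap of 150 — 560 left.
Orchard Row takes 50 more to reach its cap of 60 — 510 left.
Give Twin Wells 140 more to hit its cap of 140 — 370 left.
Delta Co-op: +180 to 180 (cap) — 190 left.
Mesa Fields takes 110 more to reach its cap of 120 — 80 left.
North Farm has room for 130 more but only 80 remain, so it gets 80.
Total = 5×80 + 7×120 + 18×140 + 21×60 + 10×180 + 23×150 = 10270.

10270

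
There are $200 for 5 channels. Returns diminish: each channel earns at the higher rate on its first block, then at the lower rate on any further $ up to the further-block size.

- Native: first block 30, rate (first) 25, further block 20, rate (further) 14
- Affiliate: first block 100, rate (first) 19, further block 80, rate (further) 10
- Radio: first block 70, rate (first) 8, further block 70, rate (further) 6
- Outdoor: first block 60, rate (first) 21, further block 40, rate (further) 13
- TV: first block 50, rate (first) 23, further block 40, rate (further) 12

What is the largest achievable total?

Order all 10 blocks by rate: Native/tier1 25 > TV/tier1 23 > Outdoor/tier1 21 > Affiliate/tier1 19 > Native/tier2 14 > Outdoor/tier2 13 > TV/tier2 12 > Affiliate/tier2 10 > Radio/tier1 8 > Radio/tier2 6.
Fill Native tier1 block (30 at 25) — 170 left.
Fill TV tier1 block (50 at 23) — 120 left.
Outdoor tier1 at 21: fill all 60 — 60 left.
Affiliate/tier1: +60 of 100 at 19; pool empty.
Total = 25×30 + 23×50 + 21×60 + 19×60 = 4300.

4300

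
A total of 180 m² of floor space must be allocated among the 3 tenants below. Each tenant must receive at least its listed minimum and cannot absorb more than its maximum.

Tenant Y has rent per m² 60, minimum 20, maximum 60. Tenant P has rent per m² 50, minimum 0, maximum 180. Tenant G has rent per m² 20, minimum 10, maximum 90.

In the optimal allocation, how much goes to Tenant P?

110

Meeting every minimum uses 20+0+10 = 30 m², leaving 150.
Highest rent per m² first: Tenant Y 60 > Tenant P 50 > Tenant G 20.
Tenant Y takes 40 more to reach its cap of 60 ; 110 left.
Tenant P: +110 (room for 180) → 110. Pool exhausted.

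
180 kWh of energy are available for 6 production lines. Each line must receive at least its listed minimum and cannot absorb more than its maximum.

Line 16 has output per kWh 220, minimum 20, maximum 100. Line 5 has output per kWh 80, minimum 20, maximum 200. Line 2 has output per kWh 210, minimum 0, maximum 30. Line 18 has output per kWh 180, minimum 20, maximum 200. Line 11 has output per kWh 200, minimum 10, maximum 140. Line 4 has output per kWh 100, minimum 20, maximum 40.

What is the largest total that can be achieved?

33300

Meeting every minimum uses 20+20+0+20+10+20 = 90 kWh, leaving 90.
Rank by output per kWh: Line 16 220 > Line 2 210 > Line 11 200 > Line 18 180 > Line 4 100 > Line 5 80.
Give Line 16 80 more to hit its cap of 100 → 10 left.
Line 2: +10 (room for 30) → 10. Pool exhausted.
Total = 220×100 + 80×20 + 210×10 + 180×20 + 200×10 + 100×20 = 33300.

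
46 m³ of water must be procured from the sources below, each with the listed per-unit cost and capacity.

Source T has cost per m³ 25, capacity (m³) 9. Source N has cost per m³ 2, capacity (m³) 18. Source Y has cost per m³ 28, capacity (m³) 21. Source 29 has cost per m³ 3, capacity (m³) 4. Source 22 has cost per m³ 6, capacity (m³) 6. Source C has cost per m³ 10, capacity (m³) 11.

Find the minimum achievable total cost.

369

Cheapest first:
Source N at 2: take all 18 m³ ; 28 still needed.
Source 29 at 3: take all 4 m³ ; 24 still needed.
Take 6 from Source 22 at 6 ; need 18 more.
Source C at 10: take all 11 m³ ; 7 still needed.
Take 7 from Source T at 25 to finish.
Source Y: unused.
Cost = 18×2 + 4×3 + 6×6 + 11×10 + 7×25 = 369.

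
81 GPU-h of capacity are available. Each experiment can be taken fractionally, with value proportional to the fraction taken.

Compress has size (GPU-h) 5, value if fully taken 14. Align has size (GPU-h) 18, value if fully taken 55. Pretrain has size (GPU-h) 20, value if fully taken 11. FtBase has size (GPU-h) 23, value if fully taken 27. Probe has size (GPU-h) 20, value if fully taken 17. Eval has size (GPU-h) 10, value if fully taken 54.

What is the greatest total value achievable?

169.75

Sort by value density: Eval 54/10≈5.4, Align 55/18≈3.06, Compress 14/5≈2.8, FtBase 27/23≈1.17, Probe 17/20≈0.85, Pretrain 11/20≈0.55.
Take all of Eval (10 GPU-h, value 54) → 71 GPU-h left.
Align: take in full, 18 GPU-h for value 55 → 53 left.
All 5 GPU-h of Compress fit (value 14) → 48 remain.
All 23 GPU-h of FtBase fit (value 27) → 25 remain.
Take all of Probe (20 GPU-h, value 17) → 5 GPU-h left.
Only 5 GPU-h remain; take 5/20 of Pretrain for value 11×5/20 = 2.75.
Total value = 169.75.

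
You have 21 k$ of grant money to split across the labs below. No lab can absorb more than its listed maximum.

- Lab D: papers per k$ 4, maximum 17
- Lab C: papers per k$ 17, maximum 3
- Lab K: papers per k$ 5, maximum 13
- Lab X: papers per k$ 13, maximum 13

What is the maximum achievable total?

Order the labs by papers per k$: Lab C 17 > Lab X 13 > Lab K 5 > Lab D 4.
Lab C: +3 to 3 (cap) → 18 left.
Lab X: +13 to 13 (cap) → 5 left.
Lab K has room for 13 but only 5 remain, so it gets 5.
Total = 17×3 + 5×5 + 13×13 = 245.

245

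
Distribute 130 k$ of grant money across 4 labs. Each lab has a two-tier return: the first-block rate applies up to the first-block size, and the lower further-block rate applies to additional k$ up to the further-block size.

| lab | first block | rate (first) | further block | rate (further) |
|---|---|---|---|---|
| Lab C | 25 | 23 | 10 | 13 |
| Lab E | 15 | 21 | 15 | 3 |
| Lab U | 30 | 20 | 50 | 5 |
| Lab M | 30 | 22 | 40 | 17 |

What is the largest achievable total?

Rank every tier by rate: Lab C/first 23 > Lab M/first 22 > Lab E/first 21 > Lab U/first 20 > Lab M/second 17 > Lab C/second 13 > Lab U/second 5 > Lab E/second 3.
Lab C/first (23): +25 → 105 left.
Fill Lab M first block (30 at 22) → 75 left.
Lab E first at 21: fill all 15 → 60 left.
Lab U/first (20): +30 → 30 left.
Lab M/second: +30 of 40 at 17; pool empty.
Total = 23×25 + 22×30 + 21×15 + 20×30 + 17×30 = 2660.

2660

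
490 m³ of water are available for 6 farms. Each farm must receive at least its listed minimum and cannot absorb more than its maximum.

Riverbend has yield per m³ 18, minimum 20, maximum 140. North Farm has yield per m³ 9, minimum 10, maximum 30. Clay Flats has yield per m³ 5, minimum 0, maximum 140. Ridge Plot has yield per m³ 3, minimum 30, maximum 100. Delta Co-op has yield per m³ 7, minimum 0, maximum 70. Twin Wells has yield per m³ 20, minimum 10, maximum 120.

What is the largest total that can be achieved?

6270

Meeting every minimum uses 20+10+0+30+0+10 = 70 m³, leaving 420.
Highest yield per m³ first: Twin Wells 20 > Riverbend 18 > North Farm 9 > Delta Co-op 7 > Clay Flats 5 > Ridge Plot 3.
Twin Wells: +110 to 120 (cap) ; 310 left.
Riverbend: +120 to 140 (cap) ; 190 left.
North Farm: +20 to 30 (cap) ; 170 left.
Give Delta Co-op 70 more to hit its cap of 70 ; 100 left.
Only 100 left; Clay Flats takes them to reach 100.
Total = 18×140 + 9×30 + 5×100 + 3×30 + 7×70 + 20×120 = 6270.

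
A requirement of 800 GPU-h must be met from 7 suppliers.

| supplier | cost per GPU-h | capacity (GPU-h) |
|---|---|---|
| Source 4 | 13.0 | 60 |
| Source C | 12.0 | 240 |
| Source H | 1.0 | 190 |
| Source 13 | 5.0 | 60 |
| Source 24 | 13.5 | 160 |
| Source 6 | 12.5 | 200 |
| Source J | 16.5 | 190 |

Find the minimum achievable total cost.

Fill from the cheapest supplier first.
Source H (1.0): use full 190 → 610 GPU-h to go.
Source 13 (5.0): use full 60 → 550 GPU-h to go.
Source C (12.0): use full 240 → 310 GPU-h to go.
Source 6 (12.5): use full 200 → 110 GPU-h to go.
Source 4 (13.0): use full 60 → 50 GPU-h to go.
Source 24 at 13.5: take 50 of its 160 → requirement met.
Source J: unused.
Cost = 190×1.0 + 60×5.0 + 240×12.0 + 200×12.5 + 60×13.0 + 50×13.5 = 7325.

7325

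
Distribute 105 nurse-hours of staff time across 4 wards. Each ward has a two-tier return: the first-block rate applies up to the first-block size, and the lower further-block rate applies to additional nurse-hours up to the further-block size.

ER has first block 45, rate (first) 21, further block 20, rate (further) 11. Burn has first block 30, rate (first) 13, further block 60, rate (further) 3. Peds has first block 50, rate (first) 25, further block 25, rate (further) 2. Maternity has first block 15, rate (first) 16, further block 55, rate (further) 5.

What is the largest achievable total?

Rank every tier by rate: Peds/first 25 > ER/first 21 > Maternity/first 16 > Burn/first 13 > ER/second 11 > Maternity/second 5 > Burn/second 3 > Peds/second 2.
Peds first at 25: fill all 50 ; 55 left.
Fill ER first block (45 at 21) ; 10 left.
Maternity first at 16: only 10 left, fill 10.
Total = 25×50 + 21×45 + 16×10 = 2355.

2355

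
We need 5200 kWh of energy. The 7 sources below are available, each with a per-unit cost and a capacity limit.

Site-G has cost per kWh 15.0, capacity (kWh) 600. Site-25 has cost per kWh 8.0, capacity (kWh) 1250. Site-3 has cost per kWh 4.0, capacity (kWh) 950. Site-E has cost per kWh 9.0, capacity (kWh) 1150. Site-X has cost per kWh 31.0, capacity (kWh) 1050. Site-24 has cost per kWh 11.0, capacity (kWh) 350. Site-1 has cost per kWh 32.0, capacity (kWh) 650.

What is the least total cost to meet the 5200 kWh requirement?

Use sources in increasing cost order.
Take 950 from Site-3 at 4.0 ; need 4250 more.
Take 1250 from Site-25 at 8.0 ; need 3000 more.
Site-E (9.0): use full 1150 ; 1850 kWh to go.
Site-24 (11.0): use full 350 ; 1500 kWh to go.
Site-G (15.0): use full 600 ; 900 kWh to go.
Take 900 from Site-X at 31.0 to finish.
Site-1: unused.
Cost = 950×4.0 + 1250×8.0 + 1150×9.0 + 350×11.0 + 600×15.0 + 900×31.0 = 64900.

64900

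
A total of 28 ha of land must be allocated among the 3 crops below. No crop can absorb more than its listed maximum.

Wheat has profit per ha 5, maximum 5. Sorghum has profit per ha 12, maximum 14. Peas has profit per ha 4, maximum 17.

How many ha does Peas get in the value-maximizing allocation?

Highest profit per ha first: Sorghum 12 > Wheat 5 > Peas 4.
Sorghum takes 14 to reach its cap of 14 → 14 left.
Wheat takes 5 to reach its cap of 5 → 9 left.
Peas: +9 (room for 17) → 9. Pool exhausted.

9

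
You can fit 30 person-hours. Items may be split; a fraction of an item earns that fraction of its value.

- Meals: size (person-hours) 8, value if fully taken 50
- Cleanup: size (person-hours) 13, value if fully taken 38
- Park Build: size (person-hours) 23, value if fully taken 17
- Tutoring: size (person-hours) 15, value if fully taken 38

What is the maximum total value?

Rank by value-to-size ratio: Meals 50/8≈6.25, Cleanup 38/13≈2.92, Tutoring 38/15≈2.53, Park Build 17/23≈0.739.
Take all of Meals (8 person-hours, value 50) ; 22 person-hours left.
Cleanup: take in full, 13 person-hours for value 38 ; 9 left.
Fill the last 9 person-hours with part of Tutoring: 9/15 of it earns 22.8.
Total value = 110.8.

110.8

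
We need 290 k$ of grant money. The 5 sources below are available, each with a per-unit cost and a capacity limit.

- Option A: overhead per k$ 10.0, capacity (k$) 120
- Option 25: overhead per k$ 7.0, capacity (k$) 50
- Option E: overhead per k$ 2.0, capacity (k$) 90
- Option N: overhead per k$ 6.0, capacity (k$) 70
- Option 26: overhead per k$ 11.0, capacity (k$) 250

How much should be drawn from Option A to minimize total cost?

80

Use sources in increasing cost order.
Option E at 2.0: take all 90 k$ ; 200 still needed.
Option N (6.0): use full 70 ; 130 k$ to go.
Option 25 at 7.0: take all 50 k$ ; 80 still needed.
Take 80 from Option A at 10.0 to finish.
Option 26: unused.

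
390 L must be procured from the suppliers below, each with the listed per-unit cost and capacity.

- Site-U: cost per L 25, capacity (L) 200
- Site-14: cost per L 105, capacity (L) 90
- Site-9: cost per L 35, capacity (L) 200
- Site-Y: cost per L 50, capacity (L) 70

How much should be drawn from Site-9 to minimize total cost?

190

Cheapest first:
Site-U (25): use full 200 → 190 L to go.
Site-9 (35): take the remaining 190 → done.
Site-Y, Site-14: unused.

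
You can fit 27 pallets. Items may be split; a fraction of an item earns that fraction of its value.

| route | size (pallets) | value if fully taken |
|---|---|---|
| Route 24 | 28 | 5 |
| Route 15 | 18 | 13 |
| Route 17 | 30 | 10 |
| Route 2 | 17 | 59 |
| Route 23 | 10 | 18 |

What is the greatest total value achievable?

Sort by value density: Route 2 59/17≈3.47, Route 23 18/10≈1.8, Route 15 13/18≈0.722, Route 17 10/30≈0.333, Route 24 5/28≈0.179.
All 17 pallets of Route 2 fit (value 59) — 10 remain.
Route 23: take in full, 10 pallets for value 18 — 0 left.
Total value = 77.

77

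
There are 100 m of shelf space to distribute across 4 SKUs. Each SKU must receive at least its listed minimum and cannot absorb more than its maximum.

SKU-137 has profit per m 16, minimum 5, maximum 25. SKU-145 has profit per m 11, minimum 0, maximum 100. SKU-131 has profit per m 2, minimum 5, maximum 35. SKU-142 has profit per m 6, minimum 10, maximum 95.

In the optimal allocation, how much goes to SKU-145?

60

Meeting every minimum uses 5+0+5+10 = 20 m, leaving 80.
Highest profit per m first: SKU-137 16 > SKU-145 11 > SKU-142 6 > SKU-131 2.
Give SKU-137 20 more to hit its cap of 25 — 60 left.
SKU-145 has room for 100 more but only 60 remain, so it gets 60.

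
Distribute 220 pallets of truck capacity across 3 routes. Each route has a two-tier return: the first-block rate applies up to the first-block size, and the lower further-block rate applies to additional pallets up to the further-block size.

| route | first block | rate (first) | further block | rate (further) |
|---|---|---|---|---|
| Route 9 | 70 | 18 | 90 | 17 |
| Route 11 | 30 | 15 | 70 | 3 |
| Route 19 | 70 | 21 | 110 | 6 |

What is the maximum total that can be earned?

Order all 6 blocks by rate: Route 19/first 21 > Route 9/first 18 > Route 9/second 17 > Route 11/first 15 > Route 19/second 6 > Route 11/second 3.
Route 19/first (21): +70 ; 150 left.
Route 9 first at 18: fill all 70 ; 80 left.
80 remain; put them into Route 9 second at 17.
Total = 21×70 + 18×70 + 17×80 = 4090.

4090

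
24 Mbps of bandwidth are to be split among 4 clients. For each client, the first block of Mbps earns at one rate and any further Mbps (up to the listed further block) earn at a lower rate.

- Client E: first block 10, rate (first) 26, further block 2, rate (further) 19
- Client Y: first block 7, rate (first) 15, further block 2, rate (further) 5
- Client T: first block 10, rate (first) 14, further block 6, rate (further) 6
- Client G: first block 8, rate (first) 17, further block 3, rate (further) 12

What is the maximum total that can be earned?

494

Treat each block as its own option and order by rate: Client E/tier1 26 > Client E/tier2 19 > Client G/tier1 17 > Client Y/tier1 15 > Client T/tier1 14 > Client G/tier2 12 > Client T/tier2 6 > Client Y/tier2 5.
Client E tier1 at 26: fill all 10 ; 14 left.
Fill Client E tier2 block (2 at 19) ; 12 left.
Fill Client G tier1 block (8 at 17) ; 4 left.
Client Y tier1 at 15: only 4 left, fill 4.
Total = 26×10 + 19×2 + 17×8 + 15×4 = 494.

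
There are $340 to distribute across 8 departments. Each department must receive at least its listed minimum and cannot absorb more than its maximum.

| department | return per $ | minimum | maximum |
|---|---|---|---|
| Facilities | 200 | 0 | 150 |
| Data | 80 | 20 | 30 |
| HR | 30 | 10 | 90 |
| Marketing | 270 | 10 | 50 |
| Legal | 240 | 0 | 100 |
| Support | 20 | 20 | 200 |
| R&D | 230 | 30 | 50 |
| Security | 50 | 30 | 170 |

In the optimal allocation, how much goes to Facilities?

60

Meeting every minimum uses 0+20+10+10+0+20+30+30 = 120 $, leaving 220.
Order the departments by return per $: Marketing 270 > Legal 240 > R&D 230 > Facilities 200 > Data 80 > Security 50 > HR 30 > Support 20.
Marketing takes 40 more to reach its cap of 50 ; 180 left.
Give Legal 100 more to hit its cap of 100 ; 80 left.
R&D takes 20 more to reach its cap of 50 ; 60 left.
Only 60 left; Facilities takes them to reach 60.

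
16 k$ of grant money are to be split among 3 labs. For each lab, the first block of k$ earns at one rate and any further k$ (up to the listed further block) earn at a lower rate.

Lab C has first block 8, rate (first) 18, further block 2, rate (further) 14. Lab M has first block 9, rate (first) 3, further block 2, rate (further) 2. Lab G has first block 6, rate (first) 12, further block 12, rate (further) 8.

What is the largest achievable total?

Order all 6 blocks by rate: Lab C/tier1 18 > Lab C/tier2 14 > Lab G/tier1 12 > Lab G/tier2 8 > Lab M/tier1 3 > Lab M/tier2 2.
Lab C/tier1 (18): +8 — 8 left.
Lab C tier2 at 14: fill all 2 — 6 left.
Lab G tier1 at 12: fill all 6 — 0 left.
Total = 18×8 + 14×2 + 12×6 = 244.

244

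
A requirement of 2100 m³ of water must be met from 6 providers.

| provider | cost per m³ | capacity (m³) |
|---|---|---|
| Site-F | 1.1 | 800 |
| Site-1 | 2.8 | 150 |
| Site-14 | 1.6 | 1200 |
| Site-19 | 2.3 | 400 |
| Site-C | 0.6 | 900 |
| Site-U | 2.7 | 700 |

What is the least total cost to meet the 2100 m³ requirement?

2060

Use providers in increasing cost order.
Site-C (0.6): use full 900 ; 1200 m³ to go.
Site-F (1.1): use full 800 ; 400 m³ to go.
Take 400 from Site-14 at 1.6 to finish.
Site-19, Site-U, Site-1: unused.
Cost = 900×0.6 + 800×1.1 + 400×1.6 = 2060.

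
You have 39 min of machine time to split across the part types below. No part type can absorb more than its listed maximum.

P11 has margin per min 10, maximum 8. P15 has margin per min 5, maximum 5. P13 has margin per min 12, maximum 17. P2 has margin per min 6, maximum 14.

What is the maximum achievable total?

368

Order the part types by margin per min: P13 12 > P11 10 > P2 6 > P15 5.
Give P13 17 to hit its cap of 17 — 22 left.
P11: +8 to 8 (cap) — 14 left.
Give P2 14 to hit its cap of 14 — 0 left.
Total = 10×8 + 12×17 + 6×14 = 368.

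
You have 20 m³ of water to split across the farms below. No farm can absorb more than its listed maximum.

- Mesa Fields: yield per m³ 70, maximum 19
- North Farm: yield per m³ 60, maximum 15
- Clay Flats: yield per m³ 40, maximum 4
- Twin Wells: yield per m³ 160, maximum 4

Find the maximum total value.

1760

Rank by yield per m³: Twin Wells 160 > Mesa Fields 70 > North Farm 60 > Clay Flats 40.
Give Twin Wells 4 to hit its cap of 4 ; 16 left.
Only 16 left; Mesa Fields takes them to reach 16.
Total = 70×16 + 160×4 = 1760.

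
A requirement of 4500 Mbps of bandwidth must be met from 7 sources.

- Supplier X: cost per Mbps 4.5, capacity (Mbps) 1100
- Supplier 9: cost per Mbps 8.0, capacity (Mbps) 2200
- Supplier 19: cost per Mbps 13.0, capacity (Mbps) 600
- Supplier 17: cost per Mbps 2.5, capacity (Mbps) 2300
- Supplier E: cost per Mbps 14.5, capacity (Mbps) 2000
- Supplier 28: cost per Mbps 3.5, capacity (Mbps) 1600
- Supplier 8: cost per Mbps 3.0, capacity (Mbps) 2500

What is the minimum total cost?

12350

Fill from the cheapest source first.
Supplier 17 (2.5): use full 2300 → 2200 Mbps to go.
Supplier 8 at 3.0: take 2200 of its 2500 → requirement met.
Supplier 28, Supplier X, Supplier 9, Supplier 19, Supplier E: unused.
Cost = 2300×2.5 + 2200×3.0 = 12350.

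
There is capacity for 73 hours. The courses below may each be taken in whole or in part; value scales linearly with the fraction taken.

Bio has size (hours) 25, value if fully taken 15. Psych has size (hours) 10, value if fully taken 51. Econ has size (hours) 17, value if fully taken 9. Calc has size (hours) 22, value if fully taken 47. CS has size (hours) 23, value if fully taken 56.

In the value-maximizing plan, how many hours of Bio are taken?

18

Best value per unit of size first: Psych 51/10≈5.1, CS 56/23≈2.43, Calc 47/22≈2.14, Bio 15/25≈0.6, Econ 9/17≈0.529.
Psych: take in full, 10 hours for value 51 ; 63 left.
All 23 hours of CS fit (value 56) ; 40 remain.
Calc: take in full, 22 hours for value 47 ; 18 left.
18 hours left: a 18/25 share of Bio gives 15×18/25 = 10.8.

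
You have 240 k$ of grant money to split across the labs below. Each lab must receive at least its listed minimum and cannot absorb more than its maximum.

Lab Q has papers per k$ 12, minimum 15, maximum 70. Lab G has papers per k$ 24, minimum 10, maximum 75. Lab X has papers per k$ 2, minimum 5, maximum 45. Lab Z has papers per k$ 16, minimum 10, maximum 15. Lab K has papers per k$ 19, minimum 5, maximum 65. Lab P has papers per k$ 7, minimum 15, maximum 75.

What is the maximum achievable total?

4170

Meeting every minimum uses 15+10+5+10+5+15 = 60 k$, leaving 180.
Highest papers per k$ first: Lab G 24 > Lab K 19 > Lab Z 16 > Lab Q 12 > Lab P 7 > Lab X 2.
Lab G takes 65 more to reach its cap of 75 — 115 left.
Lab K: +60 to 65 (cap) — 55 left.
Lab Z takes 5 more to reach its cap of 15 — 50 left.
Only 50 left; Lab Q takes them to reach 65.
Total = 12×65 + 24×75 + 2×5 + 16×15 + 19×65 + 7×15 = 4170.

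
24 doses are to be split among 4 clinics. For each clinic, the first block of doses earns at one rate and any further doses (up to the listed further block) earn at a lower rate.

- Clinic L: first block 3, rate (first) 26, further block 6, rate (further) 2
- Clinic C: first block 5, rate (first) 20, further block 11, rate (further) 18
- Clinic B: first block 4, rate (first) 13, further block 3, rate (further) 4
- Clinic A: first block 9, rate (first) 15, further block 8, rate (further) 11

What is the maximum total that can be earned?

Rank every tier by rate: Clinic L/tier1 26 > Clinic C/tier1 20 > Clinic C/tier2 18 > Clinic A/tier1 15 > Clinic B/tier1 13 > Clinic A/tier2 11 > Clinic B/tier2 4 > Clinic L/tier2 2.
Clinic L tier1 at 26: fill all 3 — 21 left.
Clinic C/tier1 (20): +5 — 16 left.
Clinic C/tier2 (18): +11 — 5 left.
Clinic A tier1 at 15: only 5 left, fill 5.
Total = 26×3 + 20×5 + 18×11 + 15×5 = 451.

451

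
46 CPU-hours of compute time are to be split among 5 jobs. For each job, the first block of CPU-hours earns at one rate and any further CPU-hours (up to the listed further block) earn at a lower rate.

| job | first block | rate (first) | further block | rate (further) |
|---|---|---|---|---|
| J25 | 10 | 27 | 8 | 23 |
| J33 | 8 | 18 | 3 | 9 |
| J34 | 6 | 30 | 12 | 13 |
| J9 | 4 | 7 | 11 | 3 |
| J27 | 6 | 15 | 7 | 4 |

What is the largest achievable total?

972

Treat each block as its own option and order by rate: J34/T1 30 > J25/T1 27 > J25/T2 23 > J33/T1 18 > J27/T1 15 > J34/T2 13 > J33/T2 9 > J9/T1 7 > J27/T2 4 > J9/T2 3.
J34 T1 at 30: fill all 6 — 40 left.
J25 T1 at 27: fill all 10 — 30 left.
Fill J25 T2 block (8 at 23) — 22 left.
Fill J33 T1 block (8 at 18) — 14 left.
J27/T1 (15): +6 — 8 left.
J34/T2: +8 of 12 at 13; pool empty.
Total = 30×6 + 27×10 + 23×8 + 18×8 + 15×6 + 13×8 = 972.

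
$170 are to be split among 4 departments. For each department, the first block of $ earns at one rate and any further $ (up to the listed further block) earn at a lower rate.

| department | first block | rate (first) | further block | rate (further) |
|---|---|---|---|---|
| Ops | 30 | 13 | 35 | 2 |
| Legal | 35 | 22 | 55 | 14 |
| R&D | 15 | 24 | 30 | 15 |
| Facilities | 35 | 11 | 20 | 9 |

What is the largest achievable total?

Treat each block as its own option and order by rate: R&D/tier1 24 > Legal/tier1 22 > R&D/tier2 15 > Legal/tier2 14 > Ops/tier1 13 > Facilities/tier1 11 > Facilities/tier2 9 > Ops/tier2 2.
R&D/tier1 (24): +15 — 155 left.
Fill Legal tier1 block (35 at 22) — 120 left.
Fill R&D tier2 block (30 at 15) — 90 left.
Legal tier2 at 14: fill all 55 — 35 left.
Ops/tier1 (13): +30 — 5 left.
5 remain; put them into Facilities tier1 at 11.
Total = 24×15 + 22×35 + 15×30 + 14×55 + 13×30 + 11×5 = 2795.

2795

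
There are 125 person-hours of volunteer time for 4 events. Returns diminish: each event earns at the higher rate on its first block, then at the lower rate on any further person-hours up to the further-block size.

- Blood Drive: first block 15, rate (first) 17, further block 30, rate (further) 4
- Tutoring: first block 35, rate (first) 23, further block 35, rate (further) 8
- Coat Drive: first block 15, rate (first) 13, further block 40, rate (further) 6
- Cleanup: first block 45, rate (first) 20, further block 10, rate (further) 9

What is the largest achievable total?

2285

Order all 8 blocks by rate: Tutoring/tier1 23 > Cleanup/tier1 20 > Blood Drive/tier1 17 > Coat Drive/tier1 13 > Cleanup/tier2 9 > Tutoring/tier2 8 > Coat Drive/tier2 6 > Blood Drive/tier2 4.
Tutoring tier1 at 23: fill all 35 — 90 left.
Fill Cleanup tier1 block (45 at 20) — 45 left.
Blood Drive tier1 at 17: fill all 15 — 30 left.
Coat Drive tier1 at 13: fill all 15 — 15 left.
Cleanup/tier2 (9): +10 — 5 left.
Tutoring tier2 at 8: only 5 left, fill 5.
Total = 23×35 + 20×45 + 17×15 + 13×15 + 9×10 + 8×5 = 2285.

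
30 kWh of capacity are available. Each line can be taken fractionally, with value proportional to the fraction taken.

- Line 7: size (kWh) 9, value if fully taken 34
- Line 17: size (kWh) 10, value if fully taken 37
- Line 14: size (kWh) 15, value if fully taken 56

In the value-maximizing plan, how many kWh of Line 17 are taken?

Rank by value-to-size ratio: Line 7 34/9≈3.78, Line 14 56/15≈3.73, Line 17 37/10≈3.7.
All 9 kWh of Line 7 fit (value 34) — 21 remain.
All 15 kWh of Line 14 fit (value 56) — 6 remain.
Only 6 kWh remain; take 6/10 of Line 17 for value 37×6/10 = 22.2.

6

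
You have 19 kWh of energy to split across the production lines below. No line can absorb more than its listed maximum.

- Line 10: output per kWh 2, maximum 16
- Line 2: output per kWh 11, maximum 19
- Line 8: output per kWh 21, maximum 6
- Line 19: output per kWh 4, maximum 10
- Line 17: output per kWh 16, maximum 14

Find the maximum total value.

Highest output per kWh first: Line 8 21 > Line 17 16 > Line 2 11 > Line 19 4 > Line 10 2.
Line 8: +6 to 6 (cap) — 13 left.
Line 17: +13 (room for 14) → 13. Pool exhausted.
Total = 21×6 + 16×13 = 334.

334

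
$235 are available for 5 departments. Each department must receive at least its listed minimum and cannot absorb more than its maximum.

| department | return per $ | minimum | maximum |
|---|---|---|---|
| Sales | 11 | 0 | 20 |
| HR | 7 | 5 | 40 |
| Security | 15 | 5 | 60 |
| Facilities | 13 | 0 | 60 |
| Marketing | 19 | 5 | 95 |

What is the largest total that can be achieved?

3685

Meeting every minimum uses 0+5+5+0+5 = 15 $, leaving 220.
Highest return per $ first: Marketing 19 > Security 15 > Facilities 13 > Sales 11 > HR 7.
Marketing: +90 to 95 (cap) — 130 left.
Security: +55 to 60 (cap) — 75 left.
Give Facilities 60 more to hit its cap of 60 — 15 left.
Only 15 left; Sales takes them to reach 15.
Total = 11×15 + 7×5 + 15×60 + 13×60 + 19×95 = 3685.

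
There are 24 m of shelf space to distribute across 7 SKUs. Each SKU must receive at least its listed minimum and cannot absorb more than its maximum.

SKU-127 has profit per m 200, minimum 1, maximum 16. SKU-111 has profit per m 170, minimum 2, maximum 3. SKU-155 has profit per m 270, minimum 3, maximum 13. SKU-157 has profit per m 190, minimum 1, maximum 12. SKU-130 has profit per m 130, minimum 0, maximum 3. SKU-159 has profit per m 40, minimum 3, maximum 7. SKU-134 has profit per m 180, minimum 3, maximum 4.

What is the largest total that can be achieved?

5100

Meeting every minimum uses 1+2+3+1+0+3+3 = 13 m, leaving 11.
Rank by profit per m: SKU-155 270 > SKU-127 200 > SKU-157 190 > SKU-134 180 > SKU-111 170 > SKU-130 130 > SKU-159 40.
Give SKU-155 10 more to hit its cap of 13 — 1 left.
SKU-127: +1 (room for 15) → 2. Pool exhausted.
Total = 200×2 + 170×2 + 270×13 + 190×1 + 40×3 + 180×3 = 5100.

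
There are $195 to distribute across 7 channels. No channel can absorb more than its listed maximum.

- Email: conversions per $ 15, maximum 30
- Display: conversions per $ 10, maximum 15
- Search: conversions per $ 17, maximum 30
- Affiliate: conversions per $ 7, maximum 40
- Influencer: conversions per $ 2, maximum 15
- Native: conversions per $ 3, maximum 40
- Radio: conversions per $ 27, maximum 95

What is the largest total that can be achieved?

3850

Order the channels by conversions per $: Radio 27 > Search 17 > Email 15 > Display 10 > Affiliate 7 > Native 3 > Influencer 2.
Radio takes 95 to reach its cap of 95 — 100 left.
Give Search 30 to hit its cap of 30 — 70 left.
Email: +30 to 30 (cap) — 40 left.
Display takes 15 to reach its cap of 15 — 25 left.
Affiliate has room for 40 but only 25 remain, so it gets 25.
Total = 15×30 + 10×15 + 17×30 + 7×25 + 27×95 = 3850.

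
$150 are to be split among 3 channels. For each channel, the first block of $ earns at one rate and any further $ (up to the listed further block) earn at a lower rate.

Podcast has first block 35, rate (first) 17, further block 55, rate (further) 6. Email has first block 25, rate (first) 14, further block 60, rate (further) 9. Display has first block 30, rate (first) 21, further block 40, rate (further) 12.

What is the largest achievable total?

2235

Treat each block as its own option and order by rate: Display/T1 21 > Podcast/T1 17 > Email/T1 14 > Display/T2 12 > Email/T2 9 > Podcast/T2 6.
Fill Display T1 block (30 at 21) ; 120 left.
Podcast/T1 (17): +35 ; 85 left.
Fill Email T1 block (25 at 14) ; 60 left.
Display/T2 (12): +40 ; 20 left.
Email/T2: +20 of 60 at 9; pool empty.
Total = 21×30 + 17×35 + 14×25 + 12×40 + 9×20 = 2235.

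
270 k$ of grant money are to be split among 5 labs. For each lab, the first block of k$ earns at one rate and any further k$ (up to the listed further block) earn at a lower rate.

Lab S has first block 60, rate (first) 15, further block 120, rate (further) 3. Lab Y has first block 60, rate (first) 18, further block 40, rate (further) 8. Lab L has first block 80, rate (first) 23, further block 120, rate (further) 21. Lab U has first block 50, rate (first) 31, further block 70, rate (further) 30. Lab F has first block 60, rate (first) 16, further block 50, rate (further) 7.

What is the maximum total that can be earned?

Order all 10 blocks by rate: Lab U/tier1 31 > Lab U/tier2 30 > Lab L/tier1 23 > Lab L/tier2 21 > Lab Y/tier1 18 > Lab F/tier1 16 > Lab S/tier1 15 > Lab Y/tier2 8 > Lab F/tier2 7 > Lab S/tier2 3.
Lab U tier1 at 31: fill all 50 — 220 left.
Lab U/tier2 (30): +70 — 150 left.
Fill Lab L tier1 block (80 at 23) — 70 left.
Lab L tier2 at 21: only 70 left, fill 70.
Total = 31×50 + 30×70 + 23×80 + 21×70 = 6960.

6960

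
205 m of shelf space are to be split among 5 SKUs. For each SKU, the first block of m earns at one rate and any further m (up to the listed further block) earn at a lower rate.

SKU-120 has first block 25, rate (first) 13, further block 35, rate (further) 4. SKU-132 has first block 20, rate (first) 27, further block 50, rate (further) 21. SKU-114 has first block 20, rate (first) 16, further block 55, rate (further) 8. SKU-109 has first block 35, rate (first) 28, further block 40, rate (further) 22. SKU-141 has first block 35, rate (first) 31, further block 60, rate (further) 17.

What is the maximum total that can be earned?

Order all 10 blocks by rate: SKU-141/first 31 > SKU-109/first 28 > SKU-132/first 27 > SKU-109/second 22 > SKU-132/second 21 > SKU-141/second 17 > SKU-114/first 16 > SKU-120/first 13 > SKU-114/second 8 > SKU-120/second 4.
Fill SKU-141 first block (35 at 31) — 170 left.
Fill SKU-109 first block (35 at 28) — 135 left.
SKU-132 first at 27: fill all 20 — 115 left.
SKU-109/second (22): +40 — 75 left.
SKU-132 second at 21: fill all 50 — 25 left.
SKU-141/second: +25 of 60 at 17; pool empty.
Total = 31×35 + 28×35 + 27×20 + 22×40 + 21×50 + 17×25 = 4960.

4960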